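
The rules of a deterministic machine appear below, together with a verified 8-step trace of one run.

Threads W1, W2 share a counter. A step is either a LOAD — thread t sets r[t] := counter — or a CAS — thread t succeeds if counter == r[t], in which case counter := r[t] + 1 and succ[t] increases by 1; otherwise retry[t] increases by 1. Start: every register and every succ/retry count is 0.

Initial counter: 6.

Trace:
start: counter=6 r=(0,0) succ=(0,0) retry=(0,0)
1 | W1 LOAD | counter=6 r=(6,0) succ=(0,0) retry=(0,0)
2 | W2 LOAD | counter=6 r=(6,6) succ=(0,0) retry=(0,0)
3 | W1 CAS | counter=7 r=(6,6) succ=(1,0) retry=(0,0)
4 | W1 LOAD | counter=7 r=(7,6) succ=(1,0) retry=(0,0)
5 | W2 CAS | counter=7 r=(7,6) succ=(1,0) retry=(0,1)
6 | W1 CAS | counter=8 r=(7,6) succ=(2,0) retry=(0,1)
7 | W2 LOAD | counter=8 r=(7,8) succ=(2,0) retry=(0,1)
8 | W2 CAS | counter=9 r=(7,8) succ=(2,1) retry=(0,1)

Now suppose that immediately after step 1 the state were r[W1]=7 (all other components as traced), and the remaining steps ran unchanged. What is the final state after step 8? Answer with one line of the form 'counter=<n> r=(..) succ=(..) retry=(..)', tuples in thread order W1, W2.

state after step 1 := counter=6 r=(7,0) succ=(0,0) retry=(0,0)
2 | W2 LOAD | counter=6 r=(7,6) succ=(0,0) retry=(0,0)
3 | W1 CAS | counter=6 r=(7,6) succ=(0,0) retry=(1,0)
4 | W1 LOAD | counter=6 r=(6,6) succ=(0,0) retry=(1,0)
5 | W2 CAS | counter=7 r=(6,6) succ=(0,1) retry=(1,0)
6 | W1 CAS | counter=7 r=(6,6) succ=(0,1) retry=(2,0)
7 | W2 LOAD | counter=7 r=(6,7) succ=(0,1) retry=(2,0)
8 | W2 CAS | counter=8 r=(6,7) succ=(0,2) retry=(2,0)

counter=8 r=(6,7) succ=(0,2) retry=(2,0)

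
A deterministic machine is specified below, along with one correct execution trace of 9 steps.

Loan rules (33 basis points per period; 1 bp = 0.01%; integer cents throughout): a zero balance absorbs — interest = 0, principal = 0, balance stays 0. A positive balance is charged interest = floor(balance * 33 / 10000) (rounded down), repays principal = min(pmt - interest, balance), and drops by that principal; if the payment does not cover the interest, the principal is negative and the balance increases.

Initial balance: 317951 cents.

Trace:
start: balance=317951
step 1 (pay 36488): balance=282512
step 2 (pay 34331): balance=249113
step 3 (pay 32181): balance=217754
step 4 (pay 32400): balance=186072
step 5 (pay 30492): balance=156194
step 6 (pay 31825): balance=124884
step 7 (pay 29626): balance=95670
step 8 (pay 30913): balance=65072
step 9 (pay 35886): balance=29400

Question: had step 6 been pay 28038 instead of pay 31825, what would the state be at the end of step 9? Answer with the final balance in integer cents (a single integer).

(re-executing from step 6 with the substitution; state before step 6: balance=156194)
step 6 (pay 28038): balance=128671
step 7 (pay 29626): balance=99469
step 8 (pay 30913): balance=68884
step 9 (pay 35886): balance=33225

33225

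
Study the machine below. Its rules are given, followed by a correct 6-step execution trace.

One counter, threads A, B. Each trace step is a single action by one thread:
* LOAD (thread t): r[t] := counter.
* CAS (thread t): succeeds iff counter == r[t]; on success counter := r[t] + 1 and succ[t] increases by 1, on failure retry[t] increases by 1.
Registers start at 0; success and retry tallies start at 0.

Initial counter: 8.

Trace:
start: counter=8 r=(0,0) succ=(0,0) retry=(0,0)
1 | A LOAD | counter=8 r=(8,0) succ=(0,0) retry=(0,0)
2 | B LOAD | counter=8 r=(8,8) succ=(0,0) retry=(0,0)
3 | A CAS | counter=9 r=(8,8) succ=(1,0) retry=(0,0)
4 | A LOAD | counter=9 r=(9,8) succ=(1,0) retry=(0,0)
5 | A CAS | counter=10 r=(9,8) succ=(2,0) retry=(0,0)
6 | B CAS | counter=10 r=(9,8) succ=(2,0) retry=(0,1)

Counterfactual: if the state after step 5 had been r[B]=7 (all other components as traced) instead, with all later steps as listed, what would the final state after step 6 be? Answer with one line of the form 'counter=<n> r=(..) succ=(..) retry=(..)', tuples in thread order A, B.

counter=10 r=(9,7) succ=(2,0) retry=(0,1)

state after step 5 := counter=10 r=(9,7) succ=(2,0) retry=(0,0)
6 | B CAS | counter=10 r=(9,7) succ=(2,0) retry=(0,1)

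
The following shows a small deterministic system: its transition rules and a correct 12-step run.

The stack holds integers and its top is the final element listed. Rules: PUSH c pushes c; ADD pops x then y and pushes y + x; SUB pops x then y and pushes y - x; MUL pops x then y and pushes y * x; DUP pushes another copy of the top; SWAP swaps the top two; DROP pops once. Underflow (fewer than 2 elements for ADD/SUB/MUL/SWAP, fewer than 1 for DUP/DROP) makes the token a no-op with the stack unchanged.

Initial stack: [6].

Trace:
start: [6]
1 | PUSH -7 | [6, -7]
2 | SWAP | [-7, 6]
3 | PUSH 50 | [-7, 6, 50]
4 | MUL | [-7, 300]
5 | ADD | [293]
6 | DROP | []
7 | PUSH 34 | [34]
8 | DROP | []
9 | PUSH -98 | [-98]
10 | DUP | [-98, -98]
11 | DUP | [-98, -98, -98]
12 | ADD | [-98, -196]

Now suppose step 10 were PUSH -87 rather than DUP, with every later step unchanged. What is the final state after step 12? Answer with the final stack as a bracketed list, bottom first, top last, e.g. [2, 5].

(re-executing from step 10 with the substitution; state before step 10: [-98])
10 | PUSH -87 | [-98, -87]
11 | DUP | [-98, -87, -87]
12 | ADD | [-98, -174]

[-98, -174]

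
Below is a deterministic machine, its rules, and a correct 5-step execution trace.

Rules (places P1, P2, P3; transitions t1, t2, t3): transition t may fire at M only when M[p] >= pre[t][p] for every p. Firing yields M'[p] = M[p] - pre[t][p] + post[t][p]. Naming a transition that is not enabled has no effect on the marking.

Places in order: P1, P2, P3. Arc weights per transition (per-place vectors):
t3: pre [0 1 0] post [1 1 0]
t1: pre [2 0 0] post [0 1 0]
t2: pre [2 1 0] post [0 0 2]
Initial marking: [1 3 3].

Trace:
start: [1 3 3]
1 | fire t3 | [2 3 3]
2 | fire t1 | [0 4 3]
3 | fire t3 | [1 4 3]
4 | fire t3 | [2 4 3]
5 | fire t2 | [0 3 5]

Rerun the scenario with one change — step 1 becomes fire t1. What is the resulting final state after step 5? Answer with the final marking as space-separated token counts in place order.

(re-executing from step 1 with the substitution; state before step 1: [1 3 3])
1 | fire t1 | [1 3 3]
2 | fire t1 | [1 3 3]
3 | fire t3 | [2 3 3]
4 | fire t3 | [3 3 3]
5 | fire t2 | [1 2 5]

1 2 5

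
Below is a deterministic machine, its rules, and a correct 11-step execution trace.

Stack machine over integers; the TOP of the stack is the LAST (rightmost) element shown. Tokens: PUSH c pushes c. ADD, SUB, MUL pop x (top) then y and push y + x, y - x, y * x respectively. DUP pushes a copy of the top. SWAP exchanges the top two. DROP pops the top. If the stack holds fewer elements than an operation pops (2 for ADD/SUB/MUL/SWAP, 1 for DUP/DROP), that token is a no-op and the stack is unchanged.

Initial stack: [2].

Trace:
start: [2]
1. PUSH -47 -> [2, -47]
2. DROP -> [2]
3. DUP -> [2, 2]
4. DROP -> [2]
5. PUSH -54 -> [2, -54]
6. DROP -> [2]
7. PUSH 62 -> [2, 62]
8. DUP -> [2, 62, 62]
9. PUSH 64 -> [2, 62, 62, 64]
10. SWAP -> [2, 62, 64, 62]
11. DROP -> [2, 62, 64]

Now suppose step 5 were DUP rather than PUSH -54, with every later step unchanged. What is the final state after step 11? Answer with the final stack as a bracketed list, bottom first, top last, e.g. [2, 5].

(re-executing from step 5 with the substitution; state before step 5: [2])
5. DUP -> [2, 2]
6. DROP -> [2]
7. PUSH 62 -> [2, 62]
8. DUP -> [2, 62, 62]
9. PUSH 64 -> [2, 62, 62, 64]
10. SWAP -> [2, 62, 64, 62]
11. DROP -> [2, 62, 64]

[2, 62, 64]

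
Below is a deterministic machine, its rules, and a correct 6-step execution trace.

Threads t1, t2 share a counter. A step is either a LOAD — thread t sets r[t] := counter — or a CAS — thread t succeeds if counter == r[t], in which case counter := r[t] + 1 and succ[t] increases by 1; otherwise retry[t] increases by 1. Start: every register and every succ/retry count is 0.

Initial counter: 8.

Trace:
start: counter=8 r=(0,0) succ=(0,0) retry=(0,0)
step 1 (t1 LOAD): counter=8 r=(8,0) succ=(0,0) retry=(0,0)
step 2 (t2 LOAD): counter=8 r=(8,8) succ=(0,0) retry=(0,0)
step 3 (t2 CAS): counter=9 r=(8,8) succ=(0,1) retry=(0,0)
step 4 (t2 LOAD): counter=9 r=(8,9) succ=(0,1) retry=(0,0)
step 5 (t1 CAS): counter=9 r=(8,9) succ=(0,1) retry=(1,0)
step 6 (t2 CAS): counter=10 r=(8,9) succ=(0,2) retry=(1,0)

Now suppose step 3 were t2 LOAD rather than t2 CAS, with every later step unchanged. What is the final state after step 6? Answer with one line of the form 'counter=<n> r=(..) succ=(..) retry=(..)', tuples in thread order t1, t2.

(re-executing from step 3 with the substitution; state before step 3: counter=8 r=(8,8) succ=(0,0) retry=(0,0))
step 3 (t2 LOAD): counter=8 r=(8,8) succ=(0,0) retry=(0,0)
step 4 (t2 LOAD): counter=8 r=(8,8) succ=(0,0) retry=(0,0)
step 5 (t1 CAS): counter=9 r=(8,8) succ=(1,0) retry=(0,0)
step 6 (t2 CAS): counter=9 r=(8,8) succ=(1,0) retry=(0,1)

counter=9 r=(8,8) succ=(1,0) retry=(0,1)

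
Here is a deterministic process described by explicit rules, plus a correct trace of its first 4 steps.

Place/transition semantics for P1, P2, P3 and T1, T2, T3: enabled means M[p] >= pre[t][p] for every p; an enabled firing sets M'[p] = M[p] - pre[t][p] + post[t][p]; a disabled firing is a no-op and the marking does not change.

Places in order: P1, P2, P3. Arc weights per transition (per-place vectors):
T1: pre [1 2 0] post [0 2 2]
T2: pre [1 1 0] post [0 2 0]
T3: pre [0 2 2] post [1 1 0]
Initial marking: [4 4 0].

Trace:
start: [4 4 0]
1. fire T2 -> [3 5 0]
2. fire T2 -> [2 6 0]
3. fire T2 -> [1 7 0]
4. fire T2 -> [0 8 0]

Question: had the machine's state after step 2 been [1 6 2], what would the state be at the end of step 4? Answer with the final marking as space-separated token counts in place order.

state after step 2 := [1 6 2]
3. fire T2 -> [0 7 2]
4. fire T2 -> [0 7 2]

0 7 2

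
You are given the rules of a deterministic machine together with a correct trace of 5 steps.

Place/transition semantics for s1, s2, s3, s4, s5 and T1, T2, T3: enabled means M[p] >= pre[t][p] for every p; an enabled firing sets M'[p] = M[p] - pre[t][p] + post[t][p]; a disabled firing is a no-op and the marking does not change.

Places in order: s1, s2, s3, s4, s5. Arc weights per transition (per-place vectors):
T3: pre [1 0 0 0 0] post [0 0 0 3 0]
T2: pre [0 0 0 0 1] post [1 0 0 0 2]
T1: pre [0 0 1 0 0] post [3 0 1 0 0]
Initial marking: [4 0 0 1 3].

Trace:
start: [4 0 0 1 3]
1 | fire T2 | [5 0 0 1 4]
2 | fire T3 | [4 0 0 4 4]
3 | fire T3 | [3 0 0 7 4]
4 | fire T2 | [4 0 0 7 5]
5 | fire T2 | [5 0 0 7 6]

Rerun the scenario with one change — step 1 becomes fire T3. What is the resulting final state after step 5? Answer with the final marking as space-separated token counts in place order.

3 0 0 10 5

(re-executing from step 1 with the substitution; state before step 1: [4 0 0 1 3])
1 | fire T3 | [3 0 0 4 3]
2 | fire T3 | [2 0 0 7 3]
3 | fire T3 | [1 0 0 10 3]
4 | fire T2 | [2 0 0 10 4]
5 | fire T2 | [3 0 0 10 5]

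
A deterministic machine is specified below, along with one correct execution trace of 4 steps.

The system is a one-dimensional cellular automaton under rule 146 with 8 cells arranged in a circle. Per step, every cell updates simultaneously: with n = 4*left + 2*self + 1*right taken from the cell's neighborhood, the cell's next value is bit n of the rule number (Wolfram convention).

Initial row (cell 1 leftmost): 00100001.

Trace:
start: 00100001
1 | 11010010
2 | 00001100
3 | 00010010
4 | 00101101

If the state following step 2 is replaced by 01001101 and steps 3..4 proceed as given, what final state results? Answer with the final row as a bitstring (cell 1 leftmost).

state after step 2 := 01001101
3 | 00110000
4 | 01001000

01001000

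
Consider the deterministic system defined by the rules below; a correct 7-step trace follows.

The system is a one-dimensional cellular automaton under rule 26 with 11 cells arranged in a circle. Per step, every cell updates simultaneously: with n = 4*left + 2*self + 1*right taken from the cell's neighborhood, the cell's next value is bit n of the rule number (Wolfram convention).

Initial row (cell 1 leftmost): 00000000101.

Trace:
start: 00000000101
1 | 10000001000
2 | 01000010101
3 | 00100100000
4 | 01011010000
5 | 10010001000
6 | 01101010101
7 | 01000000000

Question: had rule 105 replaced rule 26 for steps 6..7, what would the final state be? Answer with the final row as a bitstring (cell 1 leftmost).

(re-executing steps 6..7 under rule 105; state before step 6: 10010001000)
6 | 00000100010
7 | 11110001000

11110001000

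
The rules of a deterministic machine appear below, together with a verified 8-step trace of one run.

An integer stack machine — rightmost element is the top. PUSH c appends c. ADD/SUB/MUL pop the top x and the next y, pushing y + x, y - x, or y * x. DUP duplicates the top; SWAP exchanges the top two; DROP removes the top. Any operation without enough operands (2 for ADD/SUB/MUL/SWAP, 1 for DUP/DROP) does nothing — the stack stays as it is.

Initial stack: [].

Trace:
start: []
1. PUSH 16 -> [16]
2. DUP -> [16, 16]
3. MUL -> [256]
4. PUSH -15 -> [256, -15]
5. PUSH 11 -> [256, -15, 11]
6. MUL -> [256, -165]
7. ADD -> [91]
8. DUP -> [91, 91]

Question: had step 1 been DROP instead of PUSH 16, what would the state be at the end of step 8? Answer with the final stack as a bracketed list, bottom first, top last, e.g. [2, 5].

(re-executing from step 1 with the substitution; state before step 1: [])
1. DROP -> []
2. DUP -> []
3. MUL -> []
4. PUSH -15 -> [-15]
5. PUSH 11 -> [-15, 11]
6. MUL -> [-165]
7. ADD -> [-165]
8. DUP -> [-165, -165]

[-165, -165]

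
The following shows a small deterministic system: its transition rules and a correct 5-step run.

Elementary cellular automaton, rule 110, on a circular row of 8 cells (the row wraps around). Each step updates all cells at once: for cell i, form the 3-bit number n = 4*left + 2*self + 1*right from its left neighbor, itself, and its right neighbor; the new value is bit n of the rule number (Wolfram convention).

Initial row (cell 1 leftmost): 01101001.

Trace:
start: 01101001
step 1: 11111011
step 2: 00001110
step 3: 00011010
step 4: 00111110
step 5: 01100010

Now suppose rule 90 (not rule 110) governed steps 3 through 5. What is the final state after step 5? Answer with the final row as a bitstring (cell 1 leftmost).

10101010

(re-executing steps 3..5 under rule 90; state before step 3: 00001110)
step 3: 00011011
step 4: 10111011
step 5: 10101010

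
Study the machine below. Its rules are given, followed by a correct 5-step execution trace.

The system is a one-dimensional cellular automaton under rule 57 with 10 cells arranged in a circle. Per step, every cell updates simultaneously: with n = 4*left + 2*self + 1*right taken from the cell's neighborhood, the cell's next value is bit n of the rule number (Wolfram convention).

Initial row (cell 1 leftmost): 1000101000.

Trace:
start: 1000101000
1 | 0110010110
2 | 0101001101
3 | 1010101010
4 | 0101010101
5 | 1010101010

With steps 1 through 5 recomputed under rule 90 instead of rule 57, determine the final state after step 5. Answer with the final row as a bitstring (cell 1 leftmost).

0100000001

(re-executing steps 1..5 under rule 90; state before step 1: 1000101000)
1 | 0101000101
2 | 0000101000
3 | 0001000100
4 | 0010101010
5 | 0100000001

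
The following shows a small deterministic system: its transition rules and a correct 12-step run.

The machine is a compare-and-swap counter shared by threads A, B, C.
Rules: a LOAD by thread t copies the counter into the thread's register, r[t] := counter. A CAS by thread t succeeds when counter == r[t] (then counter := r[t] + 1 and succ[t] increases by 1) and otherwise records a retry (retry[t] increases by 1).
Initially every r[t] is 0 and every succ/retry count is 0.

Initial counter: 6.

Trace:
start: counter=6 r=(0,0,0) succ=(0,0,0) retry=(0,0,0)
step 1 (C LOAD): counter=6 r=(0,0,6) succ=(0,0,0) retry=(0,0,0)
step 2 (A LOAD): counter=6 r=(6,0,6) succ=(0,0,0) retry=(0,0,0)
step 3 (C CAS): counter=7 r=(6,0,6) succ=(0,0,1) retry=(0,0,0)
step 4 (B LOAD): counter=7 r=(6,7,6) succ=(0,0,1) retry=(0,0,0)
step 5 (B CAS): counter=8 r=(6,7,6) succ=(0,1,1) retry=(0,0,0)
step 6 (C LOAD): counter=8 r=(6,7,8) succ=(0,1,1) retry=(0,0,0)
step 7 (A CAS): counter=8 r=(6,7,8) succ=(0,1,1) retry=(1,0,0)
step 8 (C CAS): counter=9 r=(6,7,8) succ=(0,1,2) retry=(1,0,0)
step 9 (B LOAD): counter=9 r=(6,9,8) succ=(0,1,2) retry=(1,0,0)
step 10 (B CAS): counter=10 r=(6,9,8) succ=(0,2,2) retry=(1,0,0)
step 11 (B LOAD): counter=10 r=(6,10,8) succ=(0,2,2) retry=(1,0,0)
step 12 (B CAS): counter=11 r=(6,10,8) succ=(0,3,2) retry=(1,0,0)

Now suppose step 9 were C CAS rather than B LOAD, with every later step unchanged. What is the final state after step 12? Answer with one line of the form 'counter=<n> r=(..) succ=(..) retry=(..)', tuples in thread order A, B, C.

counter=10 r=(6,9,8) succ=(0,2,2) retry=(1,1,1)

(re-executing from step 9 with the substitution; state before step 9: counter=9 r=(6,7,8) succ=(0,1,2) retry=(1,0,0))
step 9 (C CAS): counter=9 r=(6,7,8) succ=(0,1,2) retry=(1,0,1)
step 10 (B CAS): counter=9 r=(6,7,8) succ=(0,1,2) retry=(1,1,1)
step 11 (B LOAD): counter=9 r=(6,9,8) succ=(0,1,2) retry=(1,1,1)
step 12 (B CAS): counter=10 r=(6,9,8) succ=(0,2,2) retry=(1,1,1)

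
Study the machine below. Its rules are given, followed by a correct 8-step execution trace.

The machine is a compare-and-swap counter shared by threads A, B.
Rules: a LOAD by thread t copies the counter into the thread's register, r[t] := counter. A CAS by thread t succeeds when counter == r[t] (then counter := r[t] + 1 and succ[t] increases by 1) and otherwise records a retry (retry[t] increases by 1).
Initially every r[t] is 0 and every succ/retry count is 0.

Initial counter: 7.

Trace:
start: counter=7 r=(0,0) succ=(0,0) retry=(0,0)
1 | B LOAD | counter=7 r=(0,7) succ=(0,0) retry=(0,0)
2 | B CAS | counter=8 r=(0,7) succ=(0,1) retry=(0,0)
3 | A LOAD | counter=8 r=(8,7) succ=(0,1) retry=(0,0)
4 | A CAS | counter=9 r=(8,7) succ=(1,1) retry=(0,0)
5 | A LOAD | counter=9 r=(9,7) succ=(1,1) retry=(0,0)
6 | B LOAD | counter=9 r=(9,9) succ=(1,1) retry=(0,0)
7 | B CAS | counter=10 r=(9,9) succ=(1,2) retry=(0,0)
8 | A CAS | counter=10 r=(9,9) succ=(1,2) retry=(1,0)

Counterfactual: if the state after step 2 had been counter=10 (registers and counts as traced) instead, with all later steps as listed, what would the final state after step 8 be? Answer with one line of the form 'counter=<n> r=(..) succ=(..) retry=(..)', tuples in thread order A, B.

state after step 2 := counter=10 r=(0,7) succ=(0,1) retry=(0,0)
3 | A LOAD | counter=10 r=(10,7) succ=(0,1) retry=(0,0)
4 | A CAS | counter=11 r=(10,7) succ=(1,1) retry=(0,0)
5 | A LOAD | counter=11 r=(11,7) succ=(1,1) retry=(0,0)
6 | B LOAD | counter=11 r=(11,11) succ=(1,1) retry=(0,0)
7 | B CAS | counter=12 r=(11,11) succ=(1,2) retry=(0,0)
8 | A CAS | counter=12 r=(11,11) succ=(1,2) retry=(1,0)

counter=12 r=(11,11) succ=(1,2) retry=(1,0)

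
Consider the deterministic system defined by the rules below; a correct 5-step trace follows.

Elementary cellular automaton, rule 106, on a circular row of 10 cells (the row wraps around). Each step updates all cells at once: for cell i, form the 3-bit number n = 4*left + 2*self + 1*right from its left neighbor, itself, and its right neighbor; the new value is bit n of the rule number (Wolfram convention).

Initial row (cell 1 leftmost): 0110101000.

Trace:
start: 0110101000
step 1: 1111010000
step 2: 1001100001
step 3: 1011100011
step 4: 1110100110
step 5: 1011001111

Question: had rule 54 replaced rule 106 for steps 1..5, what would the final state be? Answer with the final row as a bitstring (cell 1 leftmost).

0100010001

(re-executing steps 1..5 under rule 54; state before step 1: 0110101000)
step 1: 1001111100
step 2: 1110000011
step 3: 0001000100
step 4: 0011101110
step 5: 0100010001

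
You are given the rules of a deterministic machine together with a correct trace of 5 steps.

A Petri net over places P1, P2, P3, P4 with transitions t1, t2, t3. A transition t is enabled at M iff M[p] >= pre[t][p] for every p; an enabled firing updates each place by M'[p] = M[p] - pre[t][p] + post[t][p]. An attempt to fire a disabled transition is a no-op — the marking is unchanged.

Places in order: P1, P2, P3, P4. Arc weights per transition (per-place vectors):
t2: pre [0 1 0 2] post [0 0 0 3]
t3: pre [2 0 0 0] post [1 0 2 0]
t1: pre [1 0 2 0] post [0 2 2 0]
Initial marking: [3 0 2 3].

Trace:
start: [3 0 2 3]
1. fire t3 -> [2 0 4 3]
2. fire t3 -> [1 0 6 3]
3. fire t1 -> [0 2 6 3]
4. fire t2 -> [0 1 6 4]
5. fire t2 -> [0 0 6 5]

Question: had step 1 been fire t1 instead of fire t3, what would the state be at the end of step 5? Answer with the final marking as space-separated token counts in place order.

(re-executing from step 1 with the substitution; state before step 1: [3 0 2 3])
1. fire t1 -> [2 2 2 3]
2. fire t3 -> [1 2 4 3]
3. fire t1 -> [0 4 4 3]
4. fire t2 -> [0 3 4 4]
5. fire t2 -> [0 2 4 5]

0 2 4 5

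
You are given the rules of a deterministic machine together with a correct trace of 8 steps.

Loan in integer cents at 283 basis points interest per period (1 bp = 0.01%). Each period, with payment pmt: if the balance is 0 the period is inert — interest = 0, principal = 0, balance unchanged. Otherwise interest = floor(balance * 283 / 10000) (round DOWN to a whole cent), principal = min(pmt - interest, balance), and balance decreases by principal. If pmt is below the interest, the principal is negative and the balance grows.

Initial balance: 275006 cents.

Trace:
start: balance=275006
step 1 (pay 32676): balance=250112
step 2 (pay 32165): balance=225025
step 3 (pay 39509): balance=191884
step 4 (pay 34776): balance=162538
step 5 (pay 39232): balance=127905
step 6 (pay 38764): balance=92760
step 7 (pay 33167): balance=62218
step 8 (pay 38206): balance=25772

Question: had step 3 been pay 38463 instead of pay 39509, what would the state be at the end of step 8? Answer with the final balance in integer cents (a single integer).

26975

(re-executing from step 3 with the substitution; state before step 3: balance=225025)
step 3 (pay 38463): balance=192930
step 4 (pay 34776): balance=163613
step 5 (pay 39232): balance=129011
step 6 (pay 38764): balance=93898
step 7 (pay 33167): balance=63388
step 8 (pay 38206): balance=26975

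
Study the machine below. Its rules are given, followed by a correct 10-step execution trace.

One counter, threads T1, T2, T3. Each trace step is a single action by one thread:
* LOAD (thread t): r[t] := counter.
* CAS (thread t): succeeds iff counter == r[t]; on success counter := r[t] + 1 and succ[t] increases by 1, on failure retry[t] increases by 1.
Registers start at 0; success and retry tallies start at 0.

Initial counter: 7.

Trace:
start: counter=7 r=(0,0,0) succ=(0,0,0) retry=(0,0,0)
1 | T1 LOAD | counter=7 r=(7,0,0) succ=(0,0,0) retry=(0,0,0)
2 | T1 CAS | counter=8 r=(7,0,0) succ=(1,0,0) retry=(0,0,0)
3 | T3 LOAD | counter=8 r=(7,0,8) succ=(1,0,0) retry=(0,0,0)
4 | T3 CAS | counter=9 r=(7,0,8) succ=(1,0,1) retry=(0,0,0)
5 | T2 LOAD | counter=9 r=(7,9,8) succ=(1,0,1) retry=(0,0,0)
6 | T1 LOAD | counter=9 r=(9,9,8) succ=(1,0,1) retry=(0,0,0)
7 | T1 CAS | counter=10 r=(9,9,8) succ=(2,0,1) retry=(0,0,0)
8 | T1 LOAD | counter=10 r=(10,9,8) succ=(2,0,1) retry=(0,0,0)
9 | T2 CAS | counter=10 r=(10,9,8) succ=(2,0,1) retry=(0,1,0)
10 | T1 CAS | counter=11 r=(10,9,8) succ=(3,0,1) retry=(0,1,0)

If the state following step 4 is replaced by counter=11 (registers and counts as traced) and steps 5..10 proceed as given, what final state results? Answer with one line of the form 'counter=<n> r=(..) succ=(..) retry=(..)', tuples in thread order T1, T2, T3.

counter=13 r=(12,11,8) succ=(3,0,1) retry=(0,1,0)

state after step 4 := counter=11 r=(7,0,8) succ=(1,0,1) retry=(0,0,0)
5 | T2 LOAD | counter=11 r=(7,11,8) succ=(1,0,1) retry=(0,0,0)
6 | T1 LOAD | counter=11 r=(11,11,8) succ=(1,0,1) retry=(0,0,0)
7 | T1 CAS | counter=12 r=(11,11,8) succ=(2,0,1) retry=(0,0,0)
8 | T1 LOAD | counter=12 r=(12,11,8) succ=(2,0,1) retry=(0,0,0)
9 | T2 CAS | counter=12 r=(12,11,8) succ=(2,0,1) retry=(0,1,0)
10 | T1 CAS | counter=13 r=(12,11,8) succ=(3,0,1) retry=(0,1,0)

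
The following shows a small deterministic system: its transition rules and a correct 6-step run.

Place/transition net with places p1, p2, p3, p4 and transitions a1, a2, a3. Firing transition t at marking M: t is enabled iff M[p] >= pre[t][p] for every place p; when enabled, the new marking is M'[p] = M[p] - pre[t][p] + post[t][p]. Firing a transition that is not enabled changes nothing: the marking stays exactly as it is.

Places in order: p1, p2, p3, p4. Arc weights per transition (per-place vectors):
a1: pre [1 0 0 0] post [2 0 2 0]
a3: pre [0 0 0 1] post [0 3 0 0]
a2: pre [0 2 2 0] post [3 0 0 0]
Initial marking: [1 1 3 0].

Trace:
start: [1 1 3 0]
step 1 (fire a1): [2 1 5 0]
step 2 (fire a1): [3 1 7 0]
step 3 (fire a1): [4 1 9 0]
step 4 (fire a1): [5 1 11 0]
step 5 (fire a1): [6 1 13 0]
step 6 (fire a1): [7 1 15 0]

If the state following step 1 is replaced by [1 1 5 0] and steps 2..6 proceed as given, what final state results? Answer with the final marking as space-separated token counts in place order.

state after step 1 := [1 1 5 0]
step 2 (fire a1): [2 1 7 0]
step 3 (fire a1): [3 1 9 0]
step 4 (fire a1): [4 1 11 0]
step 5 (fire a1): [5 1 13 0]
step 6 (fire a1): [6 1 15 0]

6 1 15 0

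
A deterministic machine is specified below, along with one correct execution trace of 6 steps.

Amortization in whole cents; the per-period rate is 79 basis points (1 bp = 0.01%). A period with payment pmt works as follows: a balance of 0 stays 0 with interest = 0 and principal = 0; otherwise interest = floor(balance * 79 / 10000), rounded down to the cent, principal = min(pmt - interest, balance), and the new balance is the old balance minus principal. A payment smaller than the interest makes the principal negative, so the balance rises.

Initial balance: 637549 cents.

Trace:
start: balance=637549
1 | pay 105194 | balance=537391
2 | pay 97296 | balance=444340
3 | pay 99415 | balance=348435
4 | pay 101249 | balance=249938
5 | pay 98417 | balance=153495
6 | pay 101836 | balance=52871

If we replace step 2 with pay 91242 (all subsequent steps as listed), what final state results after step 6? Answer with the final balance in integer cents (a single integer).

59119

(re-executing from step 2 with the substitution; state before step 2: balance=537391)
2 | pay 91242 | balance=450394
3 | pay 99415 | balance=354537
4 | pay 101249 | balance=256088
5 | pay 98417 | balance=159694
6 | pay 101836 | balance=59119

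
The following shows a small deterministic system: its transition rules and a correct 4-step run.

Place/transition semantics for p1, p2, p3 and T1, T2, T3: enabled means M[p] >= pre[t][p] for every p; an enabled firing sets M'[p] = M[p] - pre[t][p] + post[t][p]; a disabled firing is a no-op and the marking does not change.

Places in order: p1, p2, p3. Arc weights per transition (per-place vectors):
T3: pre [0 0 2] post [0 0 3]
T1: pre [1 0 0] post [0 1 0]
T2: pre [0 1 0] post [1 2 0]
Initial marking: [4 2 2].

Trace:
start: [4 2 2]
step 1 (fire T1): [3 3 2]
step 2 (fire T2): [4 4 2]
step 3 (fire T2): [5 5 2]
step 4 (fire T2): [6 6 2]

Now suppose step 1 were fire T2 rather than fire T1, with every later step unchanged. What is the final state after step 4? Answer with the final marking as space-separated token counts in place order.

8 6 2

(re-executing from step 1 with the substitution; state before step 1: [4 2 2])
step 1 (fire T2): [5 3 2]
step 2 (fire T2): [6 4 2]
step 3 (fire T2): [7 5 2]
step 4 (fire T2): [8 6 2]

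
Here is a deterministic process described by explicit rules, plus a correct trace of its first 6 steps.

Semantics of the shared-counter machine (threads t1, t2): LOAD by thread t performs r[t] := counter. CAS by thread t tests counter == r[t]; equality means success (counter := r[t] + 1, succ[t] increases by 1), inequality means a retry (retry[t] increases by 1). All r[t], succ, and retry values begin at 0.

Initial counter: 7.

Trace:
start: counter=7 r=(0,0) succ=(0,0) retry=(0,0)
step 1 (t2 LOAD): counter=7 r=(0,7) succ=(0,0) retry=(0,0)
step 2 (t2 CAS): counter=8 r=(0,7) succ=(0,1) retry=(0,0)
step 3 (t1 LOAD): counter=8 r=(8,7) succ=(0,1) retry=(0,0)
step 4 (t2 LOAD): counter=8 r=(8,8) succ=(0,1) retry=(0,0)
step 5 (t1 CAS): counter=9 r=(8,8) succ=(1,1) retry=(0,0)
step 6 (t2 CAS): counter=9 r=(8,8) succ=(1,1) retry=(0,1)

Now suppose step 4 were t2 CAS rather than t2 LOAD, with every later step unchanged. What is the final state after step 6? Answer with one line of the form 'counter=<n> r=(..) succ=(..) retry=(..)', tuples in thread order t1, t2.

counter=9 r=(8,7) succ=(1,1) retry=(0,2)

(re-executing from step 4 with the substitution; state before step 4: counter=8 r=(8,7) succ=(0,1) retry=(0,0))
step 4 (t2 CAS): counter=8 r=(8,7) succ=(0,1) retry=(0,1)
step 5 (t1 CAS): counter=9 r=(8,7) succ=(1,1) retry=(0,1)
step 6 (t2 CAS): counter=9 r=(8,7) succ=(1,1) retry=(0,2)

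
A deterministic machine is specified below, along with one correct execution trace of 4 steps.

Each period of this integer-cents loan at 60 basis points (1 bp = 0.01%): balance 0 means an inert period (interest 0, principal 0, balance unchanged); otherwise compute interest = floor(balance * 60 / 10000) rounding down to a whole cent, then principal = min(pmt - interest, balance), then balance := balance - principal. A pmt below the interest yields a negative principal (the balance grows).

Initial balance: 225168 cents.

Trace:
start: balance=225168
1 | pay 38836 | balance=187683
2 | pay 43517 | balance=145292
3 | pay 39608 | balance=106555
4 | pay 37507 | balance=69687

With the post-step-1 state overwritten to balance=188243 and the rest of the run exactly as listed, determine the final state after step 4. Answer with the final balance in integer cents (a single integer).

70257

state after step 1 := balance=188243
2 | pay 43517 | balance=145855
3 | pay 39608 | balance=107122
4 | pay 37507 | balance=70257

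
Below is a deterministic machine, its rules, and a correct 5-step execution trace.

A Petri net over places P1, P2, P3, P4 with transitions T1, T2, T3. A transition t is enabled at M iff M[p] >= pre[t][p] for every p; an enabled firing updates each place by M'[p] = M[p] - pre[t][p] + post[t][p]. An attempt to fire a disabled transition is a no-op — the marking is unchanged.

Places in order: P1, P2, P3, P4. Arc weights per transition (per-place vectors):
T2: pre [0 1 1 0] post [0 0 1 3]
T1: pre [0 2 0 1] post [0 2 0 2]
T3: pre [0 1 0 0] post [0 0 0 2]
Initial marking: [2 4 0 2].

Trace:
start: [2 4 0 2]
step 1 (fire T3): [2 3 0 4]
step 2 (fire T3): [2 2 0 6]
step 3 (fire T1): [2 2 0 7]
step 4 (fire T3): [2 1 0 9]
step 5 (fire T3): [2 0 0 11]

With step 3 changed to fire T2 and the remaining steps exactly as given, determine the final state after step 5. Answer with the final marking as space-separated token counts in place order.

2 0 0 10

(re-executing from step 3 with the substitution; state before step 3: [2 2 0 6])
step 3 (fire T2): [2 2 0 6]
step 4 (fire T3): [2 1 0 8]
step 5 (fire T3): [2 0 0 10]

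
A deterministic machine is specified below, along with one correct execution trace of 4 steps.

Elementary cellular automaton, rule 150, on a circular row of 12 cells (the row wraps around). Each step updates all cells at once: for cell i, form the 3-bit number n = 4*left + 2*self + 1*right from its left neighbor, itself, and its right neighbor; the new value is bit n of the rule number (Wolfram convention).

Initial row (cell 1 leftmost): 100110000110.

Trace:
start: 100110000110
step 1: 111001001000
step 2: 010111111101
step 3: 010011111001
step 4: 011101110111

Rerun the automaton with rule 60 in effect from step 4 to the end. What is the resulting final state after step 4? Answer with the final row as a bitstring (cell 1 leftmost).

111010000101

(re-executing step 4 under rule 60; state before step 4: 010011111001)
step 4: 111010000101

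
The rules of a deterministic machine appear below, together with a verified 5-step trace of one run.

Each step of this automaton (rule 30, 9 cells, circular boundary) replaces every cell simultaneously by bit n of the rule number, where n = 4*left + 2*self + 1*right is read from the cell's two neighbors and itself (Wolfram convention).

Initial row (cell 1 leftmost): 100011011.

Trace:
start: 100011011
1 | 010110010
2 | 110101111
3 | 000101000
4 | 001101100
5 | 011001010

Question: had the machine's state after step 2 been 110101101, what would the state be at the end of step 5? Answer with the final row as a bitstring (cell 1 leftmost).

state after step 2 := 110101101
3 | 000101001
4 | 101101111
5 | 001001000

001001000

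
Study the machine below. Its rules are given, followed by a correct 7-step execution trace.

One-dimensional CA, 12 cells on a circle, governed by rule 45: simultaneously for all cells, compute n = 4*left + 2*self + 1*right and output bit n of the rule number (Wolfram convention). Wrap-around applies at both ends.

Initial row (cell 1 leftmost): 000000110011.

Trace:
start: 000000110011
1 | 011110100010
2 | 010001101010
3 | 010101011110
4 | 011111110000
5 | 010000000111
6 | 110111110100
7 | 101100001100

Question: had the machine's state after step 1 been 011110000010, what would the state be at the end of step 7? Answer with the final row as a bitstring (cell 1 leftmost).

state after step 1 := 011110000010
2 | 010000111010
3 | 010110100110
4 | 011101100100
5 | 010011000101
6 | 110010010111
7 | 000010011100

000010011100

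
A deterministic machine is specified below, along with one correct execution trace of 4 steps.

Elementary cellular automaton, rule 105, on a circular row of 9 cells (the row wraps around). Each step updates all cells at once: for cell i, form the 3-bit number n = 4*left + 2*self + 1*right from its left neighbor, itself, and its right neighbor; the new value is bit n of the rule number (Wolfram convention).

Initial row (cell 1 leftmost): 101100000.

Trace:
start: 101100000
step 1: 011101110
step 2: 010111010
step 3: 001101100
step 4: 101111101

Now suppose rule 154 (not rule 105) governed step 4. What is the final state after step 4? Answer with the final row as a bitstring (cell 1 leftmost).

(re-executing step 4 under rule 154; state before step 4: 001101100)
step 4: 011001010

011001010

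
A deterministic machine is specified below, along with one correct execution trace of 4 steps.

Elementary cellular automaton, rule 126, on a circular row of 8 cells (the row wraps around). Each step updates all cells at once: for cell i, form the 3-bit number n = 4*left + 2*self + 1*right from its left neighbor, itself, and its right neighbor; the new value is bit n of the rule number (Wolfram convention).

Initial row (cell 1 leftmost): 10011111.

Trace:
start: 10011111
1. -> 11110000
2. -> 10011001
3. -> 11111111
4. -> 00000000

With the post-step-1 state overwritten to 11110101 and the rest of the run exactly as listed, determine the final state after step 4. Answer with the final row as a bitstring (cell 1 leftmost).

state after step 1 := 11110101
2. -> 00011111
3. -> 10110001
4. -> 11111011

11111011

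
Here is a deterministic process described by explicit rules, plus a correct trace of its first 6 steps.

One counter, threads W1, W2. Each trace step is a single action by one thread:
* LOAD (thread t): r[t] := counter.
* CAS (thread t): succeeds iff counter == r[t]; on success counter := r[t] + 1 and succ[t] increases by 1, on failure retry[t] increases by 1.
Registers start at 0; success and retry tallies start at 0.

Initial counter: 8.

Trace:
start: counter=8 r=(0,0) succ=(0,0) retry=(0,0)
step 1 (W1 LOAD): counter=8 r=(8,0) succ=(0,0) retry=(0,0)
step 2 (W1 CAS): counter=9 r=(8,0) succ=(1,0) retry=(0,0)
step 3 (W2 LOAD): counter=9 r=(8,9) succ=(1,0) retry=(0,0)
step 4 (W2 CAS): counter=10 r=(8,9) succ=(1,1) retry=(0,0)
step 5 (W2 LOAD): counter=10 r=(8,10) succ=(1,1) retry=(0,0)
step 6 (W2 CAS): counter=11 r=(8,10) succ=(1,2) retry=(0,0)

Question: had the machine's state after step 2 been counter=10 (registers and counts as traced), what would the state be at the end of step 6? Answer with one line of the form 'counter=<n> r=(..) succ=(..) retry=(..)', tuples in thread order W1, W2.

state after step 2 := counter=10 r=(8,0) succ=(1,0) retry=(0,0)
step 3 (W2 LOAD): counter=10 r=(8,10) succ=(1,0) retry=(0,0)
step 4 (W2 CAS): counter=11 r=(8,10) succ=(1,1) retry=(0,0)
step 5 (W2 LOAD): counter=11 r=(8,11) succ=(1,1) retry=(0,0)
step 6 (W2 CAS): counter=12 r=(8,11) succ=(1,2) retry=(0,0)

counter=12 r=(8,11) succ=(1,2) retry=(0,0)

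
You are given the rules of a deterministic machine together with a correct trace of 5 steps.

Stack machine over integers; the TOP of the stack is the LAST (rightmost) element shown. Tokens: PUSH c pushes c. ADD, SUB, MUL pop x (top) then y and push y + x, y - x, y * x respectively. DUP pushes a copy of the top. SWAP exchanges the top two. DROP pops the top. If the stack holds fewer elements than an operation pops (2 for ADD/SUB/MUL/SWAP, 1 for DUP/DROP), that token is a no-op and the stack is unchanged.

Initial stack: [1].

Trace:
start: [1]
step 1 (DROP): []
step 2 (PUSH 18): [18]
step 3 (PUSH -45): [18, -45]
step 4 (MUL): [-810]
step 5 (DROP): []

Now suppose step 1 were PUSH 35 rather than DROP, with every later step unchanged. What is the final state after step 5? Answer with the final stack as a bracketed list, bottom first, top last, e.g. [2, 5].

[1, 35]

(re-executing from step 1 with the substitution; state before step 1: [1])
step 1 (PUSH 35): [1, 35]
step 2 (PUSH 18): [1, 35, 18]
step 3 (PUSH -45): [1, 35, 18, -45]
step 4 (MUL): [1, 35, -810]
step 5 (DROP): [1, 35]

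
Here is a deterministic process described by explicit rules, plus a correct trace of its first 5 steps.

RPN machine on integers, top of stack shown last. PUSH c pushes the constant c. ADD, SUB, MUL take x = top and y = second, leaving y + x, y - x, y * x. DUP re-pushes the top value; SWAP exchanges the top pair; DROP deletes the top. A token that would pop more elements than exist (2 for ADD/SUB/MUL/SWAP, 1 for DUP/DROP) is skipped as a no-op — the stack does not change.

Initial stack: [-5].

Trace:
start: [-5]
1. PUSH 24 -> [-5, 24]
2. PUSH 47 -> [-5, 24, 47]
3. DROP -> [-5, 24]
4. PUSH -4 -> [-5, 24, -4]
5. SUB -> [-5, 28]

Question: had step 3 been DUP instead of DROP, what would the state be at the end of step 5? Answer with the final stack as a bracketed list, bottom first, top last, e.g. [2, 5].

[-5, 24, 47, 51]

(re-executing from step 3 with the substitution; state before step 3: [-5, 24, 47])
3. DUP -> [-5, 24, 47, 47]
4. PUSH -4 -> [-5, 24, 47, 47, -4]
5. SUB -> [-5, 24, 47, 51]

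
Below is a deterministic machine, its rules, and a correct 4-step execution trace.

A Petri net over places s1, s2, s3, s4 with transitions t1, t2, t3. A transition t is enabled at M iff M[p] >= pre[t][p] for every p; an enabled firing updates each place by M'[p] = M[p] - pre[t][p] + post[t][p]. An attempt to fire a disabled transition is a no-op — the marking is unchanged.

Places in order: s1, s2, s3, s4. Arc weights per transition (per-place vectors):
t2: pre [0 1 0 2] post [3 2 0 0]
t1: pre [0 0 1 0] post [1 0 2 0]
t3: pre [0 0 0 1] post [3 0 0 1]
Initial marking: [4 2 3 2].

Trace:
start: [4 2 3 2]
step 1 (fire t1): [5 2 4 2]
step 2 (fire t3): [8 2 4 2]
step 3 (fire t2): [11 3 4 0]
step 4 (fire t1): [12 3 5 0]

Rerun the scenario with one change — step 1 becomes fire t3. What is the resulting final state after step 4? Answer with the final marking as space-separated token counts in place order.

(re-executing from step 1 with the substitution; state before step 1: [4 2 3 2])
step 1 (fire t3): [7 2 3 2]
step 2 (fire t3): [10 2 3 2]
step 3 (fire t2): [13 3 3 0]
step 4 (fire t1): [14 3 4 0]

14 3 4 0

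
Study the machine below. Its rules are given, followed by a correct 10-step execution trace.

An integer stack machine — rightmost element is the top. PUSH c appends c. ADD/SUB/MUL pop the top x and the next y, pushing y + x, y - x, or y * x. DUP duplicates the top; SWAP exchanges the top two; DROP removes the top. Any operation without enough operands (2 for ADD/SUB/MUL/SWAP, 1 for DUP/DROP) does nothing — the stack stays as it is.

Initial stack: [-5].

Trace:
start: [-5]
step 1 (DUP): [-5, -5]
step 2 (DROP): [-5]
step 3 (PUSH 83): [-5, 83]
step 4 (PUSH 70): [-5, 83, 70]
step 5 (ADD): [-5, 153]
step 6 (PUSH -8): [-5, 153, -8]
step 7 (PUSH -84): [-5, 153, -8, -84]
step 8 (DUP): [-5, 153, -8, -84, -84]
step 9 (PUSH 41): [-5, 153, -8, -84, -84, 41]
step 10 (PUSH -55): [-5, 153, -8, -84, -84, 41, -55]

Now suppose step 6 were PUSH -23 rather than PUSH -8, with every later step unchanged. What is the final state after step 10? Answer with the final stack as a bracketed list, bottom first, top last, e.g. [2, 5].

(re-executing from step 6 with the substitution; state before step 6: [-5, 153])
step 6 (PUSH -23): [-5, 153, -23]
step 7 (PUSH -84): [-5, 153, -23, -84]
step 8 (DUP): [-5, 153, -23, -84, -84]
step 9 (PUSH 41): [-5, 153, -23, -84, -84, 41]
step 10 (PUSH -55): [-5, 153, -23, -84, -84, 41, -55]

[-5, 153, -23, -84, -84, 41, -55]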